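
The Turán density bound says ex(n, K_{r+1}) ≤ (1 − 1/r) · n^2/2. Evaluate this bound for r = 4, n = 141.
Turán density bound = (3/4) · 141^2/2 = 59643/8 ≈ 7455.375

Turán's theorem: ex(n, K_{r+1}) is achieved by the complete r-partite Turán graph T(n, r) with parts as balanced as possible, and is at most (1 − 1/r) · n^2/2. For r = 4, n = 141: the density bound is (3/4) · 19881/2 = 59643/8 ≈ 7455.375. The integer-valued extremum is e(T(141, 4)) = 7455, which is strictly less than the density bound 59643/8 since 4 ∤ 141 (the parts of T(141, 4) cannot all be equal).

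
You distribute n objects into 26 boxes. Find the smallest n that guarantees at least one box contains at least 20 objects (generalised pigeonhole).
n = (20 − 1)·26 + 1 = 495

By the generalised pigeonhole principle, to guarantee some box contains ≥ r objects we need more than (r − 1) · k objects total. Threshold: n = (r − 1) · k + 1. With r = 20 and k = 26: n = 19 · 26 + 1 = 494 + 1 = 495. For n = 494 = 19 · 26, we can put exactly 19 objects in every box, avoiding 20 in any single one — so 495 is tight.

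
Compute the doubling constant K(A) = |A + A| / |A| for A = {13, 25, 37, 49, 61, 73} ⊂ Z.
K = |A + A| / |A| = 11/6

Enumerate A + A = {a + b : a, b ∈ A}. With |A| = 6, there are |A|^2 = 36 ordered sum pairs; collecting distinct values, A + A = {26, 38, 50, 62, 74, 86, 98, 110, 122, 134, 146}, so |A + A| = 11. Thus K = 11/6. Here |A + A| = 2|A| − 1 = 11, the minimum possible — so K = 11/6 is minimal, which holds iff A is an arithmetic progression.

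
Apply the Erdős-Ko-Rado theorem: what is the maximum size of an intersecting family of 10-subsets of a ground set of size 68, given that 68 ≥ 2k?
max |F| = C(67, 9) = 42757703560

The Erdős-Ko-Rado theorem states: for n ≥ 2k, an intersecting family of k-subsets of an n-element set has size at most C(n − 1, k − 1), with equality for 'star' families {A ⊆ [n] : |A| = k, i ∈ A} (fix an element i). For n = 68, k = 10: C(67, 9) = 42757703560.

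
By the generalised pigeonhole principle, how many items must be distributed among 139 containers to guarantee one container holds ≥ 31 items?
n = (31 − 1)·139 + 1 = 4171

By the generalised pigeonhole principle, to guarantee some box contains ≥ r objects we need more than (r − 1) · k objects total. Threshold: n = (r − 1) · k + 1. With r = 31 and k = 139: n = 30 · 139 + 1 = 4170 + 1 = 4171. For n = 4170 = 30 · 139, we can put exactly 30 objects in every box, avoiding 31 in any single one — so 4171 is tight.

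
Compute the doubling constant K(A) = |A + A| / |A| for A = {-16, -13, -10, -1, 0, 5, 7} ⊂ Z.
K = |A + A| / |A| = 26/7

Enumerate A + A = {a + b : a, b ∈ A}. With |A| = 7, there are |A|^2 = 49 ordered sum pairs; collecting distinct values, A + A = {-32, -29, -26, -23, -20, -17, -16, -14, -13, -11, -10, -9, -8, -6, -5, -3, -2, -1, 0, 4, 5, 6, 7, 10, 12, 14}, so |A + A| = 26. Thus K = 26/7. For comparison, the minimum possible |A + A| over all 7-element sets is 2·7 − 1 = 13 (so min K = 13/7), attained only by arithmetic progressions.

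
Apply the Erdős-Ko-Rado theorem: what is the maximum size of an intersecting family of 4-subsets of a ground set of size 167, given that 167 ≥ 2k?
max |F| = C(166, 3) = 748660

The Erdős-Ko-Rado theorem states: for n ≥ 2k, an intersecting family of k-subsets of an n-element set has size at most C(n − 1, k − 1), with equality for 'star' families {A ⊆ [n] : |A| = k, i ∈ A} (fix an element i). For n = 167, k = 4: C(166, 3) = 748660.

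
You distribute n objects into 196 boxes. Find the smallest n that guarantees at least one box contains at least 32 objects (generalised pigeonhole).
n = (32 − 1)·196 + 1 = 6077

By the generalised pigeonhole principle, to guarantee some box contains ≥ r objects we need more than (r − 1) · k objects total. Threshold: n = (r − 1) · k + 1. With r = 32 and k = 196: n = 31 · 196 + 1 = 6076 + 1 = 6077. For n = 6076 = 31 · 196, we can put exactly 31 objects in every box, avoiding 32 in any single one — so 6077 is tight.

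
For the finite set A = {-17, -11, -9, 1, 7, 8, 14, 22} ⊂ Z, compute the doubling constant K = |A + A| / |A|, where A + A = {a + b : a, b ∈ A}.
K = |A + A| / |A| = 32/8 = 4

Enumerate A + A = {a + b : a, b ∈ A}. With |A| = 8, there are |A|^2 = 64 ordered sum pairs; collecting distinct values, A + A = {-34, -28, -26, -22, -20, -18, -16, -10, -9, -8, -4, -3, -2, -1, 2, 3, 5, 8, 9, 11, 13, 14, 15, 16, 21, 22, 23, 28, 29, 30, 36, 44}, so |A + A| = 32. Thus K = 32/8 = 4. For comparison, the minimum possible |A + A| over all 8-element sets is 2·8 − 1 = 15 (so min K = 15/8), attained only by arithmetic progressions.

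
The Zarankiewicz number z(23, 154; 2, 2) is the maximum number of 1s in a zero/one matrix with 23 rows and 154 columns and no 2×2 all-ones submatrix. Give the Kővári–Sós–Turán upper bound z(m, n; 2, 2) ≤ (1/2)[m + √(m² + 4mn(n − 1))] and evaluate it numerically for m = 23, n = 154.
z(23, 154; 2, 2) ≤ (1/2)[23 + √(23² + 4·23·154·153)] = (1/2)[23 + √2168233] = 747.7461

Kővári–Sós–Turán: let r_1, ..., r_23 be the row sums and z = Σ r_i the total number of 1s. Each pair of columns can share at most one row with both entries 1 (else a 2×2 all-ones block appears), so Σ_i C(r_i, 2) ≤ C(154, 2) = 11781. By convexity Σ_i C(r_i, 2) ≥ 23·C(z/23, 2) = z(z − 23)/(2·23), giving z² − 23z − 23·154·153 ≤ 0 and hence z ≤ (1/2)[23 + √(529 + 4·541926)] = (1/2)[23 + √2168233] ≈ (1/2)(23 + 1472.4921) = 747.7461.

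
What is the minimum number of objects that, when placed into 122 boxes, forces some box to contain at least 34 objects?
n = (34 − 1)·122 + 1 = 4027

By the generalised pigeonhole principle, to guarantee some box contains ≥ r objects we need more than (r − 1) · k objects total. Threshold: n = (r − 1) · k + 1. With r = 34 and k = 122: n = 33 · 122 + 1 = 4026 + 1 = 4027. For n = 4026 = 33 · 122, we can put exactly 33 objects in every box, avoiding 34 in any single one — so 4027 is tight.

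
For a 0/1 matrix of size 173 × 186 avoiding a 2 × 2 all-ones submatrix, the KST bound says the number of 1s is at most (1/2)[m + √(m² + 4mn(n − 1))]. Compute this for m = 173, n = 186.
z(173, 186; 2, 2) ≤ (1/2)[173 + √(173² + 4·173·186·185)] = (1/2)[173 + √23841649] = 2527.8956

Kővári–Sós–Turán: let r_1, ..., r_173 be the row sums and z = Σ r_i the total number of 1s. Each pair of columns can share at most one row with both entries 1 (else a 2×2 all-ones block appears), so Σ_i C(r_i, 2) ≤ C(186, 2) = 17205. By convexity Σ_i C(r_i, 2) ≥ 173·C(z/173, 2) = z(z − 173)/(2·173), giving z² − 173z − 173·186·185 ≤ 0 and hence z ≤ (1/2)[173 + √(29929 + 4·5952930)] = (1/2)[173 + √23841649] ≈ (1/2)(173 + 4882.7911) = 2527.8956.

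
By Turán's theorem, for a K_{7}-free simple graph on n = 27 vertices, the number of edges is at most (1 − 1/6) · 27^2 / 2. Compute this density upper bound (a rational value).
Turán density bound = (5/6) · 27^2/2 = 1215/4 ≈ 303.75

Turán's theorem: ex(n, K_{r+1}) is achieved by the complete r-partite Turán graph T(n, r) with parts as balanced as possible, and is at most (1 − 1/r) · n^2/2. For r = 6, n = 27: the density bound is (5/6) · 729/2 = 1215/4 ≈ 303.75. The integer-valued extremum is e(T(27, 6)) = 303, which is strictly less than the density bound 1215/4 since 6 ∤ 27 (the parts of T(27, 6) cannot all be equal).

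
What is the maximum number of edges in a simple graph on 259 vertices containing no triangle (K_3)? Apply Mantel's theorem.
ex(259, K_3) = ⌊259^2/4⌋ = 16770

Mantel (1907): a triangle-free graph on n vertices has at most ⌊n^2/4⌋ edges, with equality for the complete bipartite graph K_{⌊n/2⌋, ⌈n/2⌉}. For n = 259: ⌊259^2/4⌋ = ⌊67081/4⌋ = 16770. The extremal graph is K_{129, 130}, which has 129·130 = 16770 edges.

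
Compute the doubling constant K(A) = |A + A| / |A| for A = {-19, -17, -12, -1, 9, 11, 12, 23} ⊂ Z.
K = |A + A| / |A| = 33/8

Enumerate A + A = {a + b : a, b ∈ A}. With |A| = 8, there are |A|^2 = 64 ordered sum pairs; collecting distinct values, A + A = {-38, -36, -34, -31, -29, -24, -20, -18, -13, -10, -8, -7, -6, -5, -3, -2, -1, 0, 4, 6, 8, 10, 11, 18, 20, 21, 22, 23, 24, 32, 34, 35, 46}, so |A + A| = 33. Thus K = 33/8. For comparison, the minimum possible |A + A| over all 8-element sets is 2·8 − 1 = 15 (so min K = 15/8), attained only by arithmetic progressions.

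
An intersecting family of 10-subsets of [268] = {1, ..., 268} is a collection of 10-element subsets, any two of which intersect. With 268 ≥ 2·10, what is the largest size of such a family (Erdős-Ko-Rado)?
max |F| = C(267, 9) = 16582512186174935

Erdős-Ko-Rado (1961): when n ≥ 2k, max |F| = C(n−1, k−1). The bound is attained by the star {A : i ∈ A} for any fixed i ∈ [n]. Here C(268−1, 10−1) = C(267, 9) = 16582512186174935.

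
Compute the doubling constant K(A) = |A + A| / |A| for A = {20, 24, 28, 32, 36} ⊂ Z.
K = |A + A| / |A| = 9/5

Enumerate A + A = {a + b : a, b ∈ A}. With |A| = 5, there are |A|^2 = 25 ordered sum pairs; collecting distinct values, A + A = {40, 44, 48, 52, 56, 60, 64, 68, 72}, so |A + A| = 9. Thus K = 9/5. Here |A + A| = 2|A| − 1 = 9, the minimum possible — so K = 9/5 is minimal, which holds iff A is an arithmetic progression.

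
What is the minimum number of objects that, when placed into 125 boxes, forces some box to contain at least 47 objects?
n = (47 − 1)·125 + 1 = 5751

By the generalised pigeonhole principle, to guarantee some box contains ≥ r objects we need more than (r − 1) · k objects total. Threshold: n = (r − 1) · k + 1. With r = 47 and k = 125: n = 46 · 125 + 1 = 5750 + 1 = 5751. For n = 5750 = 46 · 125, we can put exactly 46 objects in every box, avoiding 47 in any single one — so 5751 is tight.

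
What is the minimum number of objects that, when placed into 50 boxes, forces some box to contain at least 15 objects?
n = (15 − 1)·50 + 1 = 701

By the generalised pigeonhole principle, to guarantee some box contains ≥ r objects we need more than (r − 1) · k objects total. Threshold: n = (r − 1) · k + 1. With r = 15 and k = 50: n = 14 · 50 + 1 = 700 + 1 = 701. For n = 700 = 14 · 50, we can put exactly 14 objects in every box, avoiding 15 in any single one — so 701 is tight.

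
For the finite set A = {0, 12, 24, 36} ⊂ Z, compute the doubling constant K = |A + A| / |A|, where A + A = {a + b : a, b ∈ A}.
K = |A + A| / |A| = 7/4

Enumerate A + A = {a + b : a, b ∈ A}. With |A| = 4, there are |A|^2 = 16 ordered sum pairs; collecting distinct values, A + A = {0, 12, 24, 36, 48, 60, 72}, so |A + A| = 7. Thus K = 7/4. Here |A + A| = 2|A| − 1 = 7, the minimum possible — so K = 7/4 is minimal, which holds iff A is an arithmetic progression.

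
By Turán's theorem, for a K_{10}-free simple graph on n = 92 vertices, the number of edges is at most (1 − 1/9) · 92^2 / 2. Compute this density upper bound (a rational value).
Turán density bound = (8/9) · 92^2/2 = 33856/9 ≈ 3761.7778

Turán's theorem: ex(n, K_{r+1}) is achieved by the complete r-partite Turán graph T(n, r) with parts as balanced as possible, and is at most (1 − 1/r) · n^2/2. For r = 9, n = 92: the density bound is (8/9) · 8464/2 = 33856/9 ≈ 3761.7778. The integer-valued extremum is e(T(92, 9)) = 3761, which is strictly less than the density bound 33856/9 since 9 ∤ 92 (the parts of T(92, 9) cannot all be equal).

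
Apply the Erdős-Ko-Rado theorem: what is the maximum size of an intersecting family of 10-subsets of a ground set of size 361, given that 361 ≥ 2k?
max |F| = C(360, 9) = 253037064783854560

The Erdős-Ko-Rado theorem states: for n ≥ 2k, an intersecting family of k-subsets of an n-element set has size at most C(n − 1, k − 1), with equality for 'star' families {A ⊆ [n] : |A| = k, i ∈ A} (fix an element i). For n = 361, k = 10: C(360, 9) = 253037064783854560.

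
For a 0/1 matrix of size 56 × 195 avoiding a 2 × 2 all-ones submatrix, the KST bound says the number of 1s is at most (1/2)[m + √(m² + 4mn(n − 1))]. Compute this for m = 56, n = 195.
z(56, 195; 2, 2) ≤ (1/2)[56 + √(56² + 4·56·195·194)] = (1/2)[56 + √8477056] = 1483.7692

Kővári–Sós–Turán: let r_1, ..., r_56 be the row sums and z = Σ r_i the total number of 1s. Each pair of columns can share at most one row with both entries 1 (else a 2×2 all-ones block appears), so Σ_i C(r_i, 2) ≤ C(195, 2) = 18915. By convexity Σ_i C(r_i, 2) ≥ 56·C(z/56, 2) = z(z − 56)/(2·56), giving z² − 56z − 56·195·194 ≤ 0 and hence z ≤ (1/2)[56 + √(3136 + 4·2118480)] = (1/2)[56 + √8477056] ≈ (1/2)(56 + 2911.5384) = 1483.7692.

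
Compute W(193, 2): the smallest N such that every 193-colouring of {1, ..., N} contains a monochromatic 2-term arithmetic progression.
W(193, 2) = 193 + 1 = 194

A 2-term AP is any pair of integers, so a monochromatic 2-AP exists iff some colour is used at least twice. With 193 colours, the colouring i ↦ i on {1, ..., 193} uses each colour once, avoiding any monochromatic pair, so W(193, 2) > 193. For {1, ..., 194}, pigeonhole forces two integers of the same colour, which form a monochromatic 2-AP. Hence W(193, 2) = 194.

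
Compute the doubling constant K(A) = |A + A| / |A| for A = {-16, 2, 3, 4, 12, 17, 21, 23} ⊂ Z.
K = |A + A| / |A| = 31/8

Enumerate A + A = {a + b : a, b ∈ A}. With |A| = 8, there are |A|^2 = 64 ordered sum pairs; collecting distinct values, A + A = {-32, -14, -13, -12, -4, 1, 4, 5, 6, 7, 8, 14, 15, 16, 19, 20, 21, 23, 24, 25, 26, 27, 29, 33, 34, 35, 38, 40, 42, 44, 46}, so |A + A| = 31. Thus K = 31/8. For comparison, the minimum possible |A + A| over all 8-element sets is 2·8 − 1 = 15 (so min K = 15/8), attained only by arithmetic progressions.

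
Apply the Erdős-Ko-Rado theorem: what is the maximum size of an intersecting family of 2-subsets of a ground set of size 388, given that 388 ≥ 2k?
max |F| = C(387, 1) = 387

The Erdős-Ko-Rado theorem states: for n ≥ 2k, an intersecting family of k-subsets of an n-element set has size at most C(n − 1, k − 1), with equality for 'star' families {A ⊆ [n] : |A| = k, i ∈ A} (fix an element i). For n = 388, k = 2: C(387, 1) = 387.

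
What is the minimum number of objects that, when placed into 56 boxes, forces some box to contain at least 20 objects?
n = (20 − 1)·56 + 1 = 1065

By the generalised pigeonhole principle, to guarantee some box contains ≥ r objects we need more than (r − 1) · k objects total. Threshold: n = (r − 1) · k + 1. With r = 20 and k = 56: n = 19 · 56 + 1 = 1064 + 1 = 1065. For n = 1064 = 19 · 56, we can put exactly 19 objects in every box, avoiding 20 in any single one — so 1065 is tight.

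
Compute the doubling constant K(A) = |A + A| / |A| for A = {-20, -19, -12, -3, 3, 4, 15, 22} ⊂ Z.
K = |A + A| / |A| = 32/8 = 4

Enumerate A + A = {a + b : a, b ∈ A}. With |A| = 8, there are |A|^2 = 64 ordered sum pairs; collecting distinct values, A + A = {-40, -39, -38, -32, -31, -24, -23, -22, -17, -16, -15, -9, -8, -6, -5, -4, 0, 1, 2, 3, 6, 7, 8, 10, 12, 18, 19, 25, 26, 30, 37, 44}, so |A + A| = 32. Thus K = 32/8 = 4. For comparison, the minimum possible |A + A| over all 8-element sets is 2·8 − 1 = 15 (so min K = 15/8), attained only by arithmetic progressions.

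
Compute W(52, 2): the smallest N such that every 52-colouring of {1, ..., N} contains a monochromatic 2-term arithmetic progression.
W(52, 2) = 52 + 1 = 53

A 2-term AP is any pair of integers, so a monochromatic 2-AP exists iff some colour is used at least twice. With 52 colours, the colouring i ↦ i on {1, ..., 52} uses each colour once, avoiding any monochromatic pair, so W(52, 2) > 52. For {1, ..., 53}, pigeonhole forces two integers of the same colour, which form a monochromatic 2-AP. Hence W(52, 2) = 53.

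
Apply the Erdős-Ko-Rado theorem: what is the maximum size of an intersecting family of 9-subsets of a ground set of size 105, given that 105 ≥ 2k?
max |F| = C(104, 8) = 257575523205

The Erdős-Ko-Rado theorem states: for n ≥ 2k, an intersecting family of k-subsets of an n-element set has size at most C(n − 1, k − 1), with equality for 'star' families {A ⊆ [n] : |A| = k, i ∈ A} (fix an element i). For n = 105, k = 9: C(104, 8) = 257575523205.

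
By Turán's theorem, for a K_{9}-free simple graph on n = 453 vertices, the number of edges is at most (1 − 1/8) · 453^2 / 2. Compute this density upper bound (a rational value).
Turán density bound = (7/8) · 453^2/2 = 1436463/16 ≈ 89778.9375

Turán's theorem: ex(n, K_{r+1}) is achieved by the complete r-partite Turán graph T(n, r) with parts as balanced as possible, and is at most (1 − 1/r) · n^2/2. For r = 8, n = 453: the density bound is (7/8) · 205209/2 = 1436463/16 ≈ 89778.9375. The integer-valued extremum is e(T(453, 8)) = 89778, which is strictly less than the density bound 1436463/16 since 8 ∤ 453 (the parts of T(453, 8) cannot all be equal).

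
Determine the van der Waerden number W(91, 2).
W(91, 2) = 91 + 1 = 92

A 2-term AP is any pair of integers, so a monochromatic 2-AP exists iff some colour is used at least twice. With 91 colours, the colouring i ↦ i on {1, ..., 91} uses each colour once, avoiding any monochromatic pair, so W(91, 2) > 91. For {1, ..., 92}, pigeonhole forces two integers of the same colour, which form a monochromatic 2-AP. Hence W(91, 2) = 92.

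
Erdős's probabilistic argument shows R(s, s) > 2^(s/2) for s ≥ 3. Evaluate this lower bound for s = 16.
2^(16/2) = 256; so R(16, 16) > 256

Colour each edge of K_n uniformly at random with red/blue. The expected number of monochromatic K_16 is C(n, 16) · 2 · 2^(−C(16,2)). If C(n, 16) · 2^(1 − C(16,2)) < 1, then with positive probability no monochromatic K_16 exists, so R(16, 16) > n. The standard estimate C(n, 16) ≤ n^16/16! shows this inequality holds whenever n ≤ 2^(16/2) (since 16! · 2^(C(16,2) − 1) > 2^(16^2/2) ≥ n^16). Hence R(16, 16) > 2^(16/2) = 256.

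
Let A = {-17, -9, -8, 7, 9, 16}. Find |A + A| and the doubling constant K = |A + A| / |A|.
K = |A + A| / |A| = 20/6 = 10/3

Enumerate A + A = {a + b : a, b ∈ A}. With |A| = 6, there are |A|^2 = 36 ordered sum pairs; collecting distinct values, A + A = {-34, -26, -25, -18, -17, -16, -10, -8, -2, -1, 0, 1, 7, 8, 14, 16, 18, 23, 25, 32}, so |A + A| = 20. Thus K = 20/6 = 10/3. For comparison, the minimum possible |A + A| over all 6-element sets is 2·6 − 1 = 11 (so min K = 11/6), attained only by arithmetic progressions.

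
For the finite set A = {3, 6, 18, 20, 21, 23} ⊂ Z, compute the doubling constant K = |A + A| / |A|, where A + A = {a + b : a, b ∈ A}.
K = |A + A| / |A| = 18/6 = 3

Enumerate A + A = {a + b : a, b ∈ A}. With |A| = 6, there are |A|^2 = 36 ordered sum pairs; collecting distinct values, A + A = {6, 9, 12, 21, 23, 24, 26, 27, 29, 36, 38, 39, 40, 41, 42, 43, 44, 46}, so |A + A| = 18. Thus K = 18/6 = 3. For comparison, the minimum possible |A + A| over all 6-element sets is 2·6 − 1 = 11 (so min K = 11/6), attained only by arithmetic progressions.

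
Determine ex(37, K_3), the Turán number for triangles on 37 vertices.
ex(37, K_3) = ⌊37^2/4⌋ = 342

Mantel (1907): a triangle-free graph on n vertices has at most ⌊n^2/4⌋ edges, with equality for the complete bipartite graph K_{⌊n/2⌋, ⌈n/2⌉}. For n = 37: ⌊37^2/4⌋ = ⌊1369/4⌋ = 342. The extremal graph is K_{18, 19}, which has 18·19 = 342 edges.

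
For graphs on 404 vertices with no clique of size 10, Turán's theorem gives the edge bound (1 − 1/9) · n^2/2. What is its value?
Turán density bound = (8/9) · 404^2/2 = 652864/9 ≈ 72540.4444

Turán's theorem: ex(n, K_{r+1}) is achieved by the complete r-partite Turán graph T(n, r) with parts as balanced as possible, and is at most (1 − 1/r) · n^2/2. For r = 9, n = 404: the density bound is (8/9) · 163216/2 = 652864/9 ≈ 72540.4444. The integer-valued extremum is e(T(404, 9)) = 72540, which is strictly less than the density bound 652864/9 since 9 ∤ 404 (the parts of T(404, 9) cannot all be equal).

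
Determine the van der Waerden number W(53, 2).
W(53, 2) = 53 + 1 = 54

A 2-term AP is any pair of integers, so a monochromatic 2-AP exists iff some colour is used at least twice. With 53 colours, the colouring i ↦ i on {1, ..., 53} uses each colour once, avoiding any monochromatic pair, so W(53, 2) > 53. For {1, ..., 54}, pigeonhole forces two integers of the same colour, which form a monochromatic 2-AP. Hence W(53, 2) = 54.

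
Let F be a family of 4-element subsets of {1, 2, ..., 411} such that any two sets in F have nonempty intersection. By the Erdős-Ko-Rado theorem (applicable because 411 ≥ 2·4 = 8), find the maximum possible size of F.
max |F| = C(410, 3) = 11402920

Erdős-Ko-Rado (1961): when n ≥ 2k, max |F| = C(n−1, k−1). The bound is attained by the star {A : i ∈ A} for any fixed i ∈ [n]. Here C(411−1, 4−1) = C(410, 3) = 11402920.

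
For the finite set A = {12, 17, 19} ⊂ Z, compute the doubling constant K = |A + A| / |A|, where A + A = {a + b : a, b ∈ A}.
K = |A + A| / |A| = 6/3 = 2

Enumerate A + A = {a + b : a, b ∈ A}. With |A| = 3, there are |A|^2 = 9 ordered sum pairs; collecting distinct values, A + A = {24, 29, 31, 34, 36, 38}, so |A + A| = 6. Thus K = 6/3 = 2. For comparison, the minimum possible |A + A| over all 3-element sets is 2·3 − 1 = 5 (so min K = 5/3), attained only by arithmetic progressions.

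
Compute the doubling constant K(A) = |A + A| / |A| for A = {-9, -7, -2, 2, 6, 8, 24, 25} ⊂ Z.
K = |A + A| / |A| = 33/8

Enumerate A + A = {a + b : a, b ∈ A}. With |A| = 8, there are |A|^2 = 64 ordered sum pairs; collecting distinct values, A + A = {-18, -16, -14, -11, -9, -7, -5, -4, -3, -1, 0, 1, 4, 6, 8, 10, 12, 14, 15, 16, 17, 18, 22, 23, 26, 27, 30, 31, 32, 33, 48, 49, 50}, so |A + A| = 33. Thus K = 33/8. For comparison, the minimum possible |A + A| over all 8-element sets is 2·8 − 1 = 15 (so min K = 15/8), attained only by arithmetic progressions.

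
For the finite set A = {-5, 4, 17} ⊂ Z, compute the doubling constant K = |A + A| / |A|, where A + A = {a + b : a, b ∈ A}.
K = |A + A| / |A| = 6/3 = 2

Enumerate A + A = {a + b : a, b ∈ A}. With |A| = 3, there are |A|^2 = 9 ordered sum pairs; collecting distinct values, A + A = {-10, -1, 8, 12, 21, 34}, so |A + A| = 6. Thus K = 6/3 = 2. For comparison, the minimum possible |A + A| over all 3-element sets is 2·3 − 1 = 5 (so min K = 5/3), attained only by arithmetic progressions.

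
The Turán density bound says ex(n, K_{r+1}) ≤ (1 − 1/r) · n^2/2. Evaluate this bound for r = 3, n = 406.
Turán density bound = (2/3) · 406^2/2 = 164836/3 ≈ 54945.3333

Turán's theorem: ex(n, K_{r+1}) is achieved by the complete r-partite Turán graph T(n, r) with parts as balanced as possible, and is at most (1 − 1/r) · n^2/2. For r = 3, n = 406: the density bound is (2/3) · 164836/2 = 164836/3 ≈ 54945.3333. The integer-valued extremum is e(T(406, 3)) = 54945, which is strictly less than the density bound 164836/3 since 3 ∤ 406 (the parts of T(406, 3) cannot all be equal).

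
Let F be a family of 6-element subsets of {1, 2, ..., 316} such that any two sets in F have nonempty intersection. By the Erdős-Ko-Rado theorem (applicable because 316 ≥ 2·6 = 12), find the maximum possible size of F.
max |F| = C(315, 5) = 25033309938

Erdős-Ko-Rado (1961): when n ≥ 2k, max |F| = C(n−1, k−1). The bound is attained by the star {A : i ∈ A} for any fixed i ∈ [n]. Here C(316−1, 6−1) = C(315, 5) = 25033309938.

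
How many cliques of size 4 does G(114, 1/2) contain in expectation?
E[# K_4] = C(114, 4) · (1/2)^C(4, 2) = 6672876 / 2^6 = 1668219/16 = 104263.6875

For each 4-subset S of vertices (there are C(114, 4) = 6672876 such S), let X_S = 1 if S induces a K_4 (all C(4, 2) = 6 edges present). Then P(X_S = 1) = (1/2)^6 = 1/64. By linearity of expectation, E[# K_4] = C(114, 4) · (1/2)^6 = 6672876 / 64 = 1668219/16 = 104263.6875.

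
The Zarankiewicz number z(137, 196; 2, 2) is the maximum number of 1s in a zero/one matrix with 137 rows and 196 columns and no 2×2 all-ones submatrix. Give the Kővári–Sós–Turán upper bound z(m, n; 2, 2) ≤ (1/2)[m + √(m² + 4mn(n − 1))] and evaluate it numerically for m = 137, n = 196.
z(137, 196; 2, 2) ≤ (1/2)[137 + √(137² + 4·137·196·195)] = (1/2)[137 + √20963329] = 2357.7864

Kővári–Sós–Turán: let r_1, ..., r_137 be the row sums and z = Σ r_i the total number of 1s. Each pair of columns can share at most one row with both entries 1 (else a 2×2 all-ones block appears), so Σ_i C(r_i, 2) ≤ C(196, 2) = 19110. By convexity Σ_i C(r_i, 2) ≥ 137·C(z/137, 2) = z(z − 137)/(2·137), giving z² − 137z − 137·196·195 ≤ 0 and hence z ≤ (1/2)[137 + √(18769 + 4·5236140)] = (1/2)[137 + √20963329] ≈ (1/2)(137 + 4578.5728) = 2357.7864.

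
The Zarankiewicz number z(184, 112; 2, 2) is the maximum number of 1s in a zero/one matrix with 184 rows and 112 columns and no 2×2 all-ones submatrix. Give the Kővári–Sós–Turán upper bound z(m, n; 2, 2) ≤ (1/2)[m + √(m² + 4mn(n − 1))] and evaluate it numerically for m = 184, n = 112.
z(184, 112; 2, 2) ≤ (1/2)[184 + √(184² + 4·184·112·111)] = (1/2)[184 + √9183808] = 1607.2399

Kővári–Sós–Turán: let r_1, ..., r_184 be the row sums and z = Σ r_i the total number of 1s. Each pair of columns can share at most one row with both entries 1 (else a 2×2 all-ones block appears), so Σ_i C(r_i, 2) ≤ C(112, 2) = 6216. By convexity Σ_i C(r_i, 2) ≥ 184·C(z/184, 2) = z(z − 184)/(2·184), giving z² − 184z − 184·112·111 ≤ 0 and hence z ≤ (1/2)[184 + √(33856 + 4·2287488)] = (1/2)[184 + √9183808] ≈ (1/2)(184 + 3030.4798) = 1607.2399.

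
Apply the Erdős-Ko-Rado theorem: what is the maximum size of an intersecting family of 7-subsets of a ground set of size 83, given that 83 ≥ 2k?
max |F| = C(82, 6) = 350161812

Erdős-Ko-Rado (1961): when n ≥ 2k, max |F| = C(n−1, k−1). The bound is attained by the star {A : i ∈ A} for any fixed i ∈ [n]. Here C(83−1, 7−1) = C(82, 6) = 350161812.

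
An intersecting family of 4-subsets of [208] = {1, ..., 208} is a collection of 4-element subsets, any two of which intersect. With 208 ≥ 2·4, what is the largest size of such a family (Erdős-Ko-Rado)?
max |F| = C(207, 3) = 1456935

The Erdős-Ko-Rado theorem states: for n ≥ 2k, an intersecting family of k-subsets of an n-element set has size at most C(n − 1, k − 1), with equality for 'star' families {A ⊆ [n] : |A| = k, i ∈ A} (fix an element i). For n = 208, k = 4: C(207, 3) = 1456935.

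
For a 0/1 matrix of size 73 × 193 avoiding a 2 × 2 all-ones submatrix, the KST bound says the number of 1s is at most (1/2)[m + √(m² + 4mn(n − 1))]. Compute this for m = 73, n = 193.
z(73, 193; 2, 2) ≤ (1/2)[73 + √(73² + 4·73·193·192)] = (1/2)[73 + √10825681] = 1681.6201

Kővári–Sós–Turán: let r_1, ..., r_73 be the row sums and z = Σ r_i the total number of 1s. Each pair of columns can share at most one row with both entries 1 (else a 2×2 all-ones block appears), so Σ_i C(r_i, 2) ≤ C(193, 2) = 18528. By convexity Σ_i C(r_i, 2) ≥ 73·C(z/73, 2) = z(z − 73)/(2·73), giving z² − 73z − 73·193·192 ≤ 0 and hence z ≤ (1/2)[73 + √(5329 + 4·2705088)] = (1/2)[73 + √10825681] ≈ (1/2)(73 + 3290.2403) = 1681.6201.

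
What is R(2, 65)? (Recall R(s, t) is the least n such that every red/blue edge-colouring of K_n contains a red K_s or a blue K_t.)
R(2, 65) = 65

R(2, k) = k for all k ≥ 2: in a 2-colouring of K_k, either some edge is red (a red K_2) or all edges are blue (a blue K_k). And K_{64} coloured all-blue has no blue K_65, so R(2, 65) > 64. Hence R(2, 65) = 65.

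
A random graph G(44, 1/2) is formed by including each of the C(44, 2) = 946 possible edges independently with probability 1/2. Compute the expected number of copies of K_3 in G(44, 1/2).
E[# K_3] = C(44, 3) · (1/2)^C(3, 2) = 13244 / 2^3 = 3311/2 = 1655.5

For each 3-subset S of vertices (there are C(44, 3) = 13244 such S), let X_S = 1 if S induces a K_3 (all C(3, 2) = 3 edges present). Then P(X_S = 1) = (1/2)^3 = 1/8. By linearity of expectation, E[# K_3] = C(44, 3) · (1/2)^3 = 13244 / 8 = 3311/2 = 1655.5.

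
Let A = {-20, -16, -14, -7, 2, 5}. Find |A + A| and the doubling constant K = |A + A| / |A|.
K = |A + A| / |A| = 20/6 = 10/3

Enumerate A + A = {a + b : a, b ∈ A}. With |A| = 6, there are |A|^2 = 36 ordered sum pairs; collecting distinct values, A + A = {-40, -36, -34, -32, -30, -28, -27, -23, -21, -18, -15, -14, -12, -11, -9, -5, -2, 4, 7, 10}, so |A + A| = 20. Thus K = 20/6 = 10/3. For comparison, the minimum possible |A + A| over all 6-element sets is 2·6 − 1 = 11 (so min K = 11/6), attained only by arithmetic progressions.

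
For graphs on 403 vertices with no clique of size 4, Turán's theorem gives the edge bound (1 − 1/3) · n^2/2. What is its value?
Turán density bound = (2/3) · 403^2/2 = 162409/3 ≈ 54136.3333

Turán's theorem: ex(n, K_{r+1}) is achieved by the complete r-partite Turán graph T(n, r) with parts as balanced as possible, and is at most (1 − 1/r) · n^2/2. For r = 3, n = 403: the density bound is (2/3) · 162409/2 = 162409/3 ≈ 54136.3333. The integer-valued extremum is e(T(403, 3)) = 54136, which is strictly less than the density bound 162409/3 since 3 ∤ 403 (the parts of T(403, 3) cannot all be equal).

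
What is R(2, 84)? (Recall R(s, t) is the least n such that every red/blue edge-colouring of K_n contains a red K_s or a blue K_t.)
R(2, 84) = 84

R(2, k) = k for all k ≥ 2: in a 2-colouring of K_k, either some edge is red (a red K_2) or all edges are blue (a blue K_k). And K_{83} coloured all-blue has no blue K_84, so R(2, 84) > 83. Hence R(2, 84) = 84.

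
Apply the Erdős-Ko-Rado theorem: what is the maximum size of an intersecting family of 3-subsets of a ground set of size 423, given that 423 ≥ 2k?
max |F| = C(422, 2) = 88831

The Erdős-Ko-Rado theorem states: for n ≥ 2k, an intersecting family of k-subsets of an n-element set has size at most C(n − 1, k − 1), with equality for 'star' families {A ⊆ [n] : |A| = k, i ∈ A} (fix an element i). For n = 423, k = 3: C(422, 2) = 88831.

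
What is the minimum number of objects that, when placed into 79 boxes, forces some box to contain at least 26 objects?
n = (26 − 1)·79 + 1 = 1976

By the generalised pigeonhole principle, to guarantee some box contains ≥ r objects we need more than (r − 1) · k objects total. Threshold: n = (r − 1) · k + 1. With r = 26 and k = 79: n = 25 · 79 + 1 = 1975 + 1 = 1976. For n = 1975 = 25 · 79, we can put exactly 25 objects in every box, avoiding 26 in any single one — so 1976 is tight.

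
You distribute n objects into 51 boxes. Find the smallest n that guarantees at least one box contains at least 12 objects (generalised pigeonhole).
n = (12 − 1)·51 + 1 = 562

By the generalised pigeonhole principle, to guarantee some box contains ≥ r objects we need more than (r − 1) · k objects total. Threshold: n = (r − 1) · k + 1. With r = 12 and k = 51: n = 11 · 51 + 1 = 561 + 1 = 562. For n = 561 = 11 · 51, we can put exactly 11 objects in every box, avoiding 12 in any single one — so 562 is tight.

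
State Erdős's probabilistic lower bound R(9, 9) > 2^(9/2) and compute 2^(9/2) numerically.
2^(9/2) = 22.6274; so R(9, 9) > 22.6274

Colour each edge of K_n uniformly at random with red/blue. The expected number of monochromatic K_9 is C(n, 9) · 2 · 2^(−C(9,2)). If C(n, 9) · 2^(1 − C(9,2)) < 1, then with positive probability no monochromatic K_9 exists, so R(9, 9) > n. The standard estimate C(n, 9) ≤ n^9/9! shows this inequality holds whenever n ≤ 2^(9/2) (since 9! · 2^(C(9,2) − 1) > 2^(9^2/2) ≥ n^9). Hence R(9, 9) > 2^(9/2) = 22.6274.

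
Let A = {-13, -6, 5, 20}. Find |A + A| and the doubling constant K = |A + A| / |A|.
K = |A + A| / |A| = 10/4 = 5/2

Enumerate A + A = {a + b : a, b ∈ A}. With |A| = 4, there are |A|^2 = 16 ordered sum pairs; collecting distinct values, A + A = {-26, -19, -12, -8, -1, 7, 10, 14, 25, 40}, so |A + A| = 10. Thus K = 10/4 = 5/2. For comparison, the minimum possible |A + A| over all 4-element sets is 2·4 − 1 = 7 (so min K = 7/4), attained only by arithmetic progressions.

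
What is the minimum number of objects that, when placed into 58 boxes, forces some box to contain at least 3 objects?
n = (3 − 1)·58 + 1 = 117

By the generalised pigeonhole principle, to guarantee some box contains ≥ r objects we need more than (r − 1) · k objects total. Threshold: n = (r − 1) · k + 1. With r = 3 and k = 58: n = 2 · 58 + 1 = 116 + 1 = 117. For n = 116 = 2 · 58, we can put exactly 2 objects in every box, avoiding 3 in any single one — so 117 is tight.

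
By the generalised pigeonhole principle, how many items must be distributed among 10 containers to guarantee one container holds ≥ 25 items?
n = (25 − 1)·10 + 1 = 241

By the generalised pigeonhole principle, to guarantee some box contains ≥ r objects we need more than (r − 1) · k objects total. Threshold: n = (r − 1) · k + 1. With r = 25 and k = 10: n = 24 · 10 + 1 = 240 + 1 = 241. For n = 240 = 24 · 10, we can put exactly 24 objects in every box, avoiding 25 in any single one — so 241 is tight.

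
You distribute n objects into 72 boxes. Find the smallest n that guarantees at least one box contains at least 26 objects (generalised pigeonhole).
n = (26 − 1)·72 + 1 = 1801

By the generalised pigeonhole principle, to guarantee some box contains ≥ r objects we need more than (r − 1) · k objects total. Threshold: n = (r − 1) · k + 1. With r = 26 and k = 72: n = 25 · 72 + 1 = 1800 + 1 = 1801. For n = 1800 = 25 · 72, we can put exactly 25 objects in every box, avoiding 26 in any single one — so 1801 is tight.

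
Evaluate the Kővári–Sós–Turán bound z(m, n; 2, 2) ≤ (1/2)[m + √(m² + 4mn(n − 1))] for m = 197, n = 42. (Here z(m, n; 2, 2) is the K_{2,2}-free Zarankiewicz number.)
z(197, 42; 2, 2) ≤ (1/2)[197 + √(197² + 4·197·42·41)] = (1/2)[197 + √1395745] = 689.2083

Kővári–Sós–Turán: let r_1, ..., r_197 be the row sums and z = Σ r_i the total number of 1s. Each pair of columns can share at most one row with both entries 1 (else a 2×2 all-ones block appears), so Σ_i C(r_i, 2) ≤ C(42, 2) = 861. By convexity Σ_i C(r_i, 2) ≥ 197·C(z/197, 2) = z(z − 197)/(2·197), giving z² − 197z − 197·42·41 ≤ 0 and hence z ≤ (1/2)[197 + √(38809 + 4·339234)] = (1/2)[197 + √1395745] ≈ (1/2)(197 + 1181.4165) = 689.2083.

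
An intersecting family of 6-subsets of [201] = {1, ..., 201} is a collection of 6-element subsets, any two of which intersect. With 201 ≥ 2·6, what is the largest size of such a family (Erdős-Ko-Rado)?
max |F| = C(200, 5) = 2535650040

The Erdős-Ko-Rado theorem states: for n ≥ 2k, an intersecting family of k-subsets of an n-element set has size at most C(n − 1, k − 1), with equality for 'star' families {A ⊆ [n] : |A| = k, i ∈ A} (fix an element i). For n = 201, k = 6: C(200, 5) = 2535650040.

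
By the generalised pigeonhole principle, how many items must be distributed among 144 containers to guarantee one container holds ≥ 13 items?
n = (13 − 1)·144 + 1 = 1729

By the generalised pigeonhole principle, to guarantee some box contains ≥ r objects we need more than (r − 1) · k objects total. Threshold: n = (r − 1) · k + 1. With r = 13 and k = 144: n = 12 · 144 + 1 = 1728 + 1 = 1729. For n = 1728 = 12 · 144, we can put exactly 12 objects in every box, avoiding 13 in any single one — so 1729 is tight.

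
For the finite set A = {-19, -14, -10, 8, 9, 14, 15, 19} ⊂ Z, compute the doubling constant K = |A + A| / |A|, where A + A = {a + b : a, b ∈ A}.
K = |A + A| / |A| = 31/8

Enumerate A + A = {a + b : a, b ∈ A}. With |A| = 8, there are |A|^2 = 64 ordered sum pairs; collecting distinct values, A + A = {-38, -33, -29, -28, -24, -20, -11, -10, -6, -5, -4, -2, -1, 0, 1, 4, 5, 9, 16, 17, 18, 22, 23, 24, 27, 28, 29, 30, 33, 34, 38}, so |A + A| = 31. Thus K = 31/8. For comparison, the minimum possible |A + A| over all 8-element sets is 2·8 − 1 = 15 (so min K = 15/8), attained only by arithmetic progressions.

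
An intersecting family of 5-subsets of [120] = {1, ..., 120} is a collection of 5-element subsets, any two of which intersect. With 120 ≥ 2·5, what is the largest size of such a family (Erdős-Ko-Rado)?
max |F| = C(119, 4) = 7940751

The Erdős-Ko-Rado theorem states: for n ≥ 2k, an intersecting family of k-subsets of an n-element set has size at most C(n − 1, k − 1), with equality for 'star' families {A ⊆ [n] : |A| = k, i ∈ A} (fix an element i). For n = 120, k = 5: C(119, 4) = 7940751.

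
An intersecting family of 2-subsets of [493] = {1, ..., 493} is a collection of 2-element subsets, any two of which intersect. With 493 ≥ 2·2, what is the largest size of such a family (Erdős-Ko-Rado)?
max |F| = C(492, 1) = 492

The Erdős-Ko-Rado theorem states: for n ≥ 2k, an intersecting family of k-subsets of an n-element set has size at most C(n − 1, k − 1), with equality for 'star' families {A ⊆ [n] : |A| = k, i ∈ A} (fix an element i). For n = 493, k = 2: C(492, 1) = 492.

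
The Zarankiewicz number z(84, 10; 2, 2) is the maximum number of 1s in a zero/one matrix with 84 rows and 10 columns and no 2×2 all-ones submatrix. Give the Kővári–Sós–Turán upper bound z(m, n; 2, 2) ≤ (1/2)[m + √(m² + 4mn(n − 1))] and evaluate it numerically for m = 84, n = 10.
z(84, 10; 2, 2) ≤ (1/2)[84 + √(84² + 4·84·10·9)] = (1/2)[84 + √37296] = 138.5609

Kővári–Sós–Turán: let r_1, ..., r_84 be the row sums and z = Σ r_i the total number of 1s. Each pair of columns can share at most one row with both entries 1 (else a 2×2 all-ones block appears), so Σ_i C(r_i, 2) ≤ C(10, 2) = 45. By convexity Σ_i C(r_i, 2) ≥ 84·C(z/84, 2) = z(z − 84)/(2·84), giving z² − 84z − 84·10·9 ≤ 0 and hence z ≤ (1/2)[84 + √(7056 + 4·7560)] = (1/2)[84 + √37296] ≈ (1/2)(84 + 193.1217) = 138.5609.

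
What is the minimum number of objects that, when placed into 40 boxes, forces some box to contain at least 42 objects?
n = (42 − 1)·40 + 1 = 1641

By the generalised pigeonhole principle, to guarantee some box contains ≥ r objects we need more than (r − 1) · k objects total. Threshold: n = (r − 1) · k + 1. With r = 42 and k = 40: n = 41 · 40 + 1 = 1640 + 1 = 1641. For n = 1640 = 41 · 40, we can put exactly 41 objects in every box, avoiding 42 in any single one — so 1641 is tight.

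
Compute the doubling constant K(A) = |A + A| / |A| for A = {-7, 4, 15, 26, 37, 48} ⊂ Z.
K = |A + A| / |A| = 11/6

Enumerate A + A = {a + b : a, b ∈ A}. With |A| = 6, there are |A|^2 = 36 ordered sum pairs; collecting distinct values, A + A = {-14, -3, 8, 19, 30, 41, 52, 63, 74, 85, 96}, so |A + A| = 11. Thus K = 11/6. Here |A + A| = 2|A| − 1 = 11, the minimum possible — so K = 11/6 is minimal, which holds iff A is an arithmetic progression.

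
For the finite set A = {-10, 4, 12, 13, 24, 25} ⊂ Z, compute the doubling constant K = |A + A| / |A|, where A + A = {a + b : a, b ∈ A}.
K = |A + A| / |A| = 20/6 = 10/3

Enumerate A + A = {a + b : a, b ∈ A}. With |A| = 6, there are |A|^2 = 36 ordered sum pairs; collecting distinct values, A + A = {-20, -6, 2, 3, 8, 14, 15, 16, 17, 24, 25, 26, 28, 29, 36, 37, 38, 48, 49, 50}, so |A + A| = 20. Thus K = 20/6 = 10/3. For comparison, the minimum possible |A + A| over all 6-element sets is 2·6 − 1 = 11 (so min K = 11/6), attained only by arithmetic progressions.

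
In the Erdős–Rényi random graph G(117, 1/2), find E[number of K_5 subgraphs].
E[# K_5] = C(117, 5) · (1/2)^C(5, 2) = 167549733 / 2^10 ≈ 163622.786133

For each 5-subset S of vertices (there are C(117, 5) = 167549733 such S), let X_S = 1 if S induces a K_5 (all C(5, 2) = 10 edges present). Then P(X_S = 1) = (1/2)^10 = 1/1024. By linearity of expectation, E[# K_5] = C(117, 5) · (1/2)^10 = 167549733 / 1024 ≈ 163622.786133.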